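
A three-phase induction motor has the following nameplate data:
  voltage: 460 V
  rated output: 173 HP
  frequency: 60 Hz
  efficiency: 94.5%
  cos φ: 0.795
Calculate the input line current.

216 A

P_out = 173 × 746 = 129058 W
P_in = P_out / η = 129058 / 0.945 = 136569 W
I_L = P_in / (√3·V_L·cosφ) = 136569 / (1.732 × 460 × 0.795) = 216 A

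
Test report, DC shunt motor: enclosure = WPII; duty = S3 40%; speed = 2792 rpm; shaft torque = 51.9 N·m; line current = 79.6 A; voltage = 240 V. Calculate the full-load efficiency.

79.4 %

ω = 2π × 2792/60 = 292.4 rad/s; P_out = τω = 51.9 × 292.4 = 15176 W
P_in = V·I = 240 × 79.6 = 19104 W
η = P_out / P_in = 15176 / 19104 = 0.794 = 79.4%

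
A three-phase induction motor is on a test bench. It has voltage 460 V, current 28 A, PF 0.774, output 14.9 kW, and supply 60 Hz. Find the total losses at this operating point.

P_in = √3·V·I·cosφ = 1.732×460×28×0.774 = 17267 W
P_out = 14900 W
Losses = P_in − P_out = 17267 − 14900 = 2367 W

2.37 kW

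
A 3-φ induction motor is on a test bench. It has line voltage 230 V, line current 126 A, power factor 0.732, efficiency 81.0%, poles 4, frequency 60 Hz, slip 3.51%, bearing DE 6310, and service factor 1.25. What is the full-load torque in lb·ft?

P_in = √3·V·I·cosφ = 1.732 × 230 × 126 × 0.732 = 36742 W
P_out = η·P_in = 0.81 × 36742 = 29761 W
n_s = 120×60/4 = 1800 rpm; n = 1800×(1−0.0351) = 1737 rpm
ω = 2π×1737/60 = 181.9 rad/s
τ = P_out/ω = 29761/181.9 = 163.6 N·m
In lb·ft: 163.6/1.356 = 121 lb·ft

121 lb·ft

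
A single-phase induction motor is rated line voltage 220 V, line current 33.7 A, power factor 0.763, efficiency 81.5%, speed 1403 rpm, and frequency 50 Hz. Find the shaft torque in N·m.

31.4 N·m

P_in = V·I·cosφ = 220 × 33.7 × 0.763 = 5657 W
P_out = η·P_in = 0.815 × 5657 = 4610 W
n = 1403 rpm
ω = 2π×1403/60 = 146.9 rad/s
τ = P_out/ω = 4610/146.9 = 31.4 N·m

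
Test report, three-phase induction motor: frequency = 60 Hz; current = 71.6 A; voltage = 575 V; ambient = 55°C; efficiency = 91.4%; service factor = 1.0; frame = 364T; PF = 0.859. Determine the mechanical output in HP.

75 HP

P_in = √3·V·I·cosφ = 1.732 × 575 × 71.6 × 0.859 = 61252 W
P_out = η·P_in = 0.914 × 61252 = 55984 W
= 55984/746 = 75 HP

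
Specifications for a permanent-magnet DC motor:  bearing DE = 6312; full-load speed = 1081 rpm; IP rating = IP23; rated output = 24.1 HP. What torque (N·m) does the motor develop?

159 N·m

P_out = 24.1 × 746 = 17979 W
ω = 2π × 1081/60 = 113.2 rad/s
τ = P_out/ω = 17979/113.2 = 159 N·m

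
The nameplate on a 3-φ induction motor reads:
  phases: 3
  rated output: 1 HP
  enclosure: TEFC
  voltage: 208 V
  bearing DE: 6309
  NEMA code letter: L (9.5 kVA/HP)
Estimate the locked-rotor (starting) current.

S_LR = 9.5 × 1 = 9.5 kVA
I_LR = S_LR/(√3·V_L) = 9500/(1.732×208) = 26.4 A

26.4 A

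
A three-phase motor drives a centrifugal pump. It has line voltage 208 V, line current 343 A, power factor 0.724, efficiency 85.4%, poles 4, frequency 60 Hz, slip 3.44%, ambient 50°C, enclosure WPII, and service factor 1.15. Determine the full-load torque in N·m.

P_in = √3·V·I·cosφ = 1.732 × 208 × 343 × 0.724 = 89463 W
P_out = η·P_in = 0.854 × 89463 = 76401 W
n_s = 120×60/4 = 1800 rpm; n = 1800×(1−0.0344) = 1738 rpm
ω = 2π×1738/60 = 182 rad/s
τ = P_out/ω = 76401/182 = 420 N·m

420 N·m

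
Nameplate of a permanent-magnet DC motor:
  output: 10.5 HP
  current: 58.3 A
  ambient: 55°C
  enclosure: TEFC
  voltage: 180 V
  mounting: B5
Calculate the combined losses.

P_in = V·I = 180×58.3 = 10494 W
P_out = 10.5×746 = 7833 W
Losses = P_in − P_out = 10494 − 7833 = 2661 W

2.66 kW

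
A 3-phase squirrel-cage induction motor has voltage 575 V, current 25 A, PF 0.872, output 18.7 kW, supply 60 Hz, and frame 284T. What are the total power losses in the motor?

P_in = √3·V·I·cosφ = 1.732×575×25×0.872 = 21711 W
P_out = 18700 W
Losses = P_in − P_out = 21711 − 18700 = 3011 W

3010 W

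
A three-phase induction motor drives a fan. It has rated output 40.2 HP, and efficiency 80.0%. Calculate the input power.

P_out = 40.2 × 746 = 29989 W
P_in = P_out/η = 29989/0.8 = 37486 W = 37.5 kW

37.5 kW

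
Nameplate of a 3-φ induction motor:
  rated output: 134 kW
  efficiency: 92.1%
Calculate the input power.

P_out = 134000 W
P_in = P_out/η = 134000/0.921 = 145494 W = 145 kW

145 kW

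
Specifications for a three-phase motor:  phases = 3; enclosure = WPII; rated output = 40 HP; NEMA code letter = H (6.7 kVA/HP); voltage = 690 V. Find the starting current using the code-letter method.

224 A

S_LR = 6.7 × 40 = 268 kVA
I_LR = S_LR/(√3·V_L) = 268000/(1.732×690) = 224 A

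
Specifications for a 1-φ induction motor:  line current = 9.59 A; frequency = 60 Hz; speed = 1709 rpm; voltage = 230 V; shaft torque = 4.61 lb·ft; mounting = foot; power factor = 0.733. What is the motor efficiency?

69.2 %

τ = 4.61 lb·ft × 1.356 = 6.251 N·m
ω = 2π × 1709/60 = 179 rad/s; P_out = τω = 6.251 × 179 = 1119 W
P_in = V·I·cosφ = 230 × 9.59 × 0.733 = 1617 W
η = P_out / P_in = 1119 / 1617 = 0.692 = 69.2%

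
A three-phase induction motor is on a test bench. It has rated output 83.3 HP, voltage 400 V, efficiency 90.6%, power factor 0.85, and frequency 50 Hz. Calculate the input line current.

116 A

P_out = 83.3 × 746 = 62142 W
P_in = P_out / η = 62142 / 0.906 = 68589 W
I_L = P_in / (√3·V_L·cosφ) = 68589 / (1.732 × 400 × 0.85) = 116 A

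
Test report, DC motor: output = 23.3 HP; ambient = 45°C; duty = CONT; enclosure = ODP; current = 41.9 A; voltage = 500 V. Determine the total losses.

3.57 kW

P_in = V·I = 500×41.9 = 20950 W
P_out = 23.3×746 = 17382 W
Losses = P_in − P_out = 20950 − 17382 = 3568 W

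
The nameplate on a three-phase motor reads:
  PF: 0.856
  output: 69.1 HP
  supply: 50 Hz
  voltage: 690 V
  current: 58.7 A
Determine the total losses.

8.5 kW

P_in = √3·V·I·cosφ = 1.732×690×58.7×0.856 = 60049 W
P_out = 69.1×746 = 51549 W
Losses = P_in − P_out = 60049 − 51549 = 8500 W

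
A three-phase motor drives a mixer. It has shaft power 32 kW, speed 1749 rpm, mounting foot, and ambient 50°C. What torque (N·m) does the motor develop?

ω = 2π × 1749/60 = 183.2 rad/s
τ = P/ω = 32000/183.2 = 175 N·m

175 N·m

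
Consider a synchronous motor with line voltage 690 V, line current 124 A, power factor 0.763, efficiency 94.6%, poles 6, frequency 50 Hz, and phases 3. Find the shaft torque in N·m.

1020 N·m

P_in = √3·V·I·cosφ = 1.732 × 690 × 124 × 0.763 = 113069 W
P_out = η·P_in = 0.946 × 113069 = 106963 W
n = n_s = 120×50/6 = 1000 rpm (synchronous)
ω = 2π×1000/60 = 104.7 rad/s
τ = P_out/ω = 106963/104.7 = 1020 N·m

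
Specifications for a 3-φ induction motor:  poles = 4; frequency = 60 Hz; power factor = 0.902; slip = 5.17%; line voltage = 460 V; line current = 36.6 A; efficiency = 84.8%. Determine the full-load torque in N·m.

P_in = √3·V·I·cosφ = 1.732 × 460 × 36.6 × 0.902 = 26302 W
P_out = η·P_in = 0.848 × 26302 = 22304 W
n_s = 120×60/4 = 1800 rpm; n = 1800×(1−0.0517) = 1707 rpm
ω = 2π×1707/60 = 178.8 rad/s
τ = P_out/ω = 22304/178.8 = 125 N·m

125 N·m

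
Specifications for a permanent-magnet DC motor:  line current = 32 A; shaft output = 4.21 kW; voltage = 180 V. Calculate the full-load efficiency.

73.1 %

P_out = 4.21 kW = 4210 W
P_in = V·I = 180 × 32 = 5760 W
η = P_out / P_in = 4210 / 5760 = 0.731 = 73.1%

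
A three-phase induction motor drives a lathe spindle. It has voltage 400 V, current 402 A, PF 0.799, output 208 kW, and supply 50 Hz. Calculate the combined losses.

14500 W

P_in = √3·V·I·cosφ = 1.732×400×402×0.799 = 222526 W
P_out = 208000 W
Losses = P_in − P_out = 222526 − 208000 = 14526 W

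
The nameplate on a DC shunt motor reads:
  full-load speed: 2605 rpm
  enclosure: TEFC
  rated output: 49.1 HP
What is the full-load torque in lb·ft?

99 lb·ft

P_out = 49.1 × 746 = 36629 W
ω = 2π × 2605/60 = 272.8 rad/s
τ = P_out/ω = 36629/272.8 = 134.3 N·m
In lb·ft: 134.3/1.356 = 99 lb·ft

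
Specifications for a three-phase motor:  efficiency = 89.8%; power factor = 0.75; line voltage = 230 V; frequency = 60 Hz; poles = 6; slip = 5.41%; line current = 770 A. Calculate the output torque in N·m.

1740 N·m

P_in = √3·V·I·cosφ = 1.732 × 230 × 770 × 0.75 = 230053 W
P_out = η·P_in = 0.898 × 230053 = 206588 W
n_s = 120×60/6 = 1200 rpm; n = 1200×(1−0.0541) = 1135 rpm
ω = 2π×1135/60 = 118.9 rad/s
τ = P_out/ω = 206588/118.9 = 1740 N·m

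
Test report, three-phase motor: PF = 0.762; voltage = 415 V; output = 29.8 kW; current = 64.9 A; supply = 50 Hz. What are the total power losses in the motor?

5750 W

P_in = √3·V·I·cosφ = 1.732×415×64.9×0.762 = 35546 W
P_out = 29800 W
Losses = P_in − P_out = 35546 − 29800 = 5746 W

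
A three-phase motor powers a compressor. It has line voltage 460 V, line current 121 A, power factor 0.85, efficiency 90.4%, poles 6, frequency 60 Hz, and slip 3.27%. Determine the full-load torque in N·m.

P_in = √3·V·I·cosφ = 1.732 × 460 × 121 × 0.85 = 81943 W
P_out = η·P_in = 0.904 × 81943 = 74076 W
n_s = 120×60/6 = 1200 rpm; n = 1200×(1−0.0327) = 1161 rpm
ω = 2π×1161/60 = 121.6 rad/s
τ = P_out/ω = 74076/121.6 = 609 N·m

609 N·m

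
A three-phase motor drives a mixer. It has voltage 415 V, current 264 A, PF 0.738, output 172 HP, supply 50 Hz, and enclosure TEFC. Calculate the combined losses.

11.7 kW

P_in = √3·V·I·cosφ = 1.732×415×264×0.738 = 140041 W
P_out = 172×746 = 128312 W
Losses = P_in − P_out = 140041 − 128312 = 11729 W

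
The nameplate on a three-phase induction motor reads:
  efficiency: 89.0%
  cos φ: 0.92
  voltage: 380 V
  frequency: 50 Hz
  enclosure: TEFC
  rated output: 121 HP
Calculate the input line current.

P_out = 121 × 746 = 90266 W
P_in = P_out / η = 90266 / 0.890 = 101422 W
I_L = P_in / (√3·V_L·cosφ) = 101422 / (1.732 × 380 × 0.92) = 167 A

167 A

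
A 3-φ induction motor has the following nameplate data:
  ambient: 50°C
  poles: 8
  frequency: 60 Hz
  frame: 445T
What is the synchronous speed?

n_s = 120f/p = 120×60/8 = 900 rpm

900 rpm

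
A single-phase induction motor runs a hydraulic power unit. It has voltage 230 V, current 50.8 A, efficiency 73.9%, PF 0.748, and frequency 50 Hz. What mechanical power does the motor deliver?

P_in = V·I·cosφ = 230 × 50.8 × 0.748 = 8740 W
P_out = η·P_in = 0.739 × 8740 = 6459 W

6.46 kW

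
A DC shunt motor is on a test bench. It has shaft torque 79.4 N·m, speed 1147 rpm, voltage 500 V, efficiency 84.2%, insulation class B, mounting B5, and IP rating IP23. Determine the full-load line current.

ω = 2π×1147/60 = 120.1 rad/s; P_out = τω = 79.4 × 120.1 = 9536 W
P_in = P_out / η = 9536 / 0.842 = 11325 W
I = P_in / V = 11325 / 500 = 22.7 A

22.7 A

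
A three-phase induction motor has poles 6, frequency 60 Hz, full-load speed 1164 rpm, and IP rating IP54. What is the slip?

n_s = 120f/p = 120×60/6 = 1200 rpm
s = (n_s − n)/n_s = (1200 − 1164)/1200 = 0.0300

3.00 %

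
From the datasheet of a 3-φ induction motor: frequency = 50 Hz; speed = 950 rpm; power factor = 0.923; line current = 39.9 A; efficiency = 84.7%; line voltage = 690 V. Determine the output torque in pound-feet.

P_in = √3·V·I·cosφ = 1.732 × 690 × 39.9 × 0.923 = 44012 W
P_out = η·P_in = 0.847 × 44012 = 37278 W
n = 950 rpm
ω = 2π×950/60 = 99.48 rad/s
τ = P_out/ω = 37278/99.48 = 374.7 N·m
In lb·ft: 374.7/1.356 = 276 lb·ft

276 lb·ft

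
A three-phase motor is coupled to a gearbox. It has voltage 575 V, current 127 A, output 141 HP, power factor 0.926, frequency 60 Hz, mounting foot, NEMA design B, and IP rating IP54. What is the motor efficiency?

P_out = 141 × 746 = 105186 W
P_in = √3·V_L·I_L·cosφ = 1.732 × 575 × 127 × 0.926 = 117120 W
η = P_out / P_in = 105186 / 117120 = 0.898 = 89.8%

89.8 %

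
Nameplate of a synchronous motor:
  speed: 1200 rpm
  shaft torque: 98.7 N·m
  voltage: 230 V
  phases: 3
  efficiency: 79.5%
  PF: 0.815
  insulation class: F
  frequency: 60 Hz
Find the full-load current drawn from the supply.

48.1 A

ω = 2π×1200/60 = 125.7 rad/s; P_out = τω = 98.7 × 125.7 = 12407 W
P_in = P_out / η = 12407 / 0.795 = 15606 W
I_L = P_in / (√3·V_L·cosφ) = 15606 / (1.732 × 230 × 0.815) = 48.1 A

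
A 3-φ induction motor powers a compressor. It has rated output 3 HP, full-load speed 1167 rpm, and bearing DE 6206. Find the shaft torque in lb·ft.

P_out = 3 × 746 = 2238 W
ω = 2π × 1167/60 = 122.2 rad/s
τ = P_out/ω = 2238/122.2 = 18.31 N·m
In lb·ft: 18.31/1.356 = 13.5 lb·ft

13.5 lb·ft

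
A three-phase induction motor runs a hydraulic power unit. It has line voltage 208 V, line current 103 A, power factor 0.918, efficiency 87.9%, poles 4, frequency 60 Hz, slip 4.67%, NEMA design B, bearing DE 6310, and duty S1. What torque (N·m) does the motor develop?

P_in = √3·V·I·cosφ = 1.732 × 208 × 103 × 0.918 = 34064 W
P_out = η·P_in = 0.879 × 34064 = 29942 W
n_s = 120×60/4 = 1800 rpm; n = 1800×(1−0.0467) = 1716 rpm
ω = 2π×1716/60 = 179.7 rad/s
τ = P_out/ω = 29942/179.7 = 167 N·m

167 N·m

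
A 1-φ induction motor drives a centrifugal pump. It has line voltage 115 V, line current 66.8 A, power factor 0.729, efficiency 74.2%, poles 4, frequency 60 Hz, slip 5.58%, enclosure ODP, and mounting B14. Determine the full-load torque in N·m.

23.3 N·m

P_in = V·I·cosφ = 115 × 66.8 × 0.729 = 5600 W
P_out = η·P_in = 0.742 × 5600 = 4155 W
n_s = 120×60/4 = 1800 rpm; n = 1800×(1−0.0558) = 1700 rpm
ω = 2π×1700/60 = 178 rad/s
τ = P_out/ω = 4155/178 = 23.3 N·m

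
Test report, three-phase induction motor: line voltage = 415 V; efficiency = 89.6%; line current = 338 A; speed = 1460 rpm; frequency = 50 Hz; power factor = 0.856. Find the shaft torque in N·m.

P_in = √3·V·I·cosφ = 1.732 × 415 × 338 × 0.856 = 207963 W
P_out = η·P_in = 0.896 × 207963 = 186335 W
n = 1460 rpm
ω = 2π×1460/60 = 152.9 rad/s
τ = P_out/ω = 186335/152.9 = 1220 N·m

1220 N·m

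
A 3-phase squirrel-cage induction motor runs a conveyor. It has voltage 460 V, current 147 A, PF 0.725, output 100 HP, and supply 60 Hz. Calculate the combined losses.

P_in = √3·V·I·cosφ = 1.732×460×147×0.725 = 84910 W
P_out = 100×746 = 74600 W
Losses = P_in − P_out = 84910 − 74600 = 10310 W

10300 W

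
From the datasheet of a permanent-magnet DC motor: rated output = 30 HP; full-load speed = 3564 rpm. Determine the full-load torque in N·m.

P_out = 30 × 746 = 22380 W
ω = 2π × 3564/60 = 373.2 rad/s
τ = P_out/ω = 22380/373.2 = 60 N·m

60 N·m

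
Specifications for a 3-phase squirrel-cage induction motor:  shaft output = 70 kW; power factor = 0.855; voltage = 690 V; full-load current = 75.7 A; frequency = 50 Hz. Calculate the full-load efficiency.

P_out = 70 kW = 70000 W
P_in = √3·V_L·I_L·cosφ = 1.732 × 690 × 75.7 × 0.855 = 77350 W
η = P_out / P_in = 70000 / 77350 = 0.905 = 90.5%

90.5 %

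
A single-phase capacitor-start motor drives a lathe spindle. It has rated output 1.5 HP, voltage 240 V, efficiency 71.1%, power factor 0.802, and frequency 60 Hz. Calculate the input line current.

8.18 A

P_out = 1.5 × 746 = 1119 W
P_in = P_out / η = 1119 / 0.711 = 1574 W
I = P_in / (V·cosφ) = 1574 / (240 × 0.802) = 8.18 A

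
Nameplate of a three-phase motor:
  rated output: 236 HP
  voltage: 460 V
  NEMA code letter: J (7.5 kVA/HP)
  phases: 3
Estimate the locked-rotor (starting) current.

2220 A

S_LR = 7.5 × 236 = 1770 kVA
I_LR = S_LR/(√3·V_L) = 1770000/(1.732×460) = 2220 A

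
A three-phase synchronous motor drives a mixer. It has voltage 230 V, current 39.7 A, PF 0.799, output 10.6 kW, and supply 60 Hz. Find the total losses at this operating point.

2.04 kW

P_in = √3·V·I·cosφ = 1.732×230×39.7×0.799 = 12636 W
P_out = 10600 W
Losses = P_in − P_out = 12636 − 10600 = 2036 W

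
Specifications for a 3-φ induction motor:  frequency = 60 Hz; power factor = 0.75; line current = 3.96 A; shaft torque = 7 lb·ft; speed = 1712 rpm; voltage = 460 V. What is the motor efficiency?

71.9 %

τ = 7 lb·ft × 1.356 = 9.492 N·m
ω = 2π × 1712/60 = 179.3 rad/s; P_out = τω = 9.492 × 179.3 = 1702 W
P_in = √3·V_L·I_L·cosφ = 1.732 × 460 × 3.96 × 0.75 = 2366 W
η = P_out / P_in = 1702 / 2366 = 0.719 = 71.9%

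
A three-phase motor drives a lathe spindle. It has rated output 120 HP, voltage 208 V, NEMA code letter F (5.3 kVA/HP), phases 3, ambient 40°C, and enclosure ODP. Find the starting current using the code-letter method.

S_LR = 5.3 × 120 = 636 kVA
I_LR = S_LR/(√3·V_L) = 636000/(1.732×208) = 1770 A

1770 A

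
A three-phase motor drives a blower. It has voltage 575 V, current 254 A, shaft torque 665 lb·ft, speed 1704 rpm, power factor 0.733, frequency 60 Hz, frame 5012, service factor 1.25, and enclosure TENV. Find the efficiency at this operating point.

86.8 %

τ = 665 lb·ft × 1.356 = 901.7 N·m
ω = 2π × 1704/60 = 178.4 rad/s; P_out = τω = 901.7 × 178.4 = 160863 W
P_in = √3·V_L·I_L·cosφ = 1.732 × 575 × 254 × 0.733 = 185419 W
η = P_out / P_in = 160863 / 185419 = 0.868 = 86.8%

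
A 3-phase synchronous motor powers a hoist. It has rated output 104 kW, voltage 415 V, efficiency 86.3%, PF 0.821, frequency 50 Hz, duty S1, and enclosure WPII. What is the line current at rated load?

P_out = 104 kW = 104000 W
P_in = P_out / η = 104000 / 0.863 = 120510 W
I_L = P_in / (√3·V_L·cosφ) = 120510 / (1.732 × 415 × 0.821) = 204 A

204 A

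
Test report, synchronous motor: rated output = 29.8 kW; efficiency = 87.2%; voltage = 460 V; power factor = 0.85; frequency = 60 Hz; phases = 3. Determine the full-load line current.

50.5 A

P_out = 29.8 kW = 29800 W
P_in = P_out / η = 29800 / 0.872 = 34174 W
I_L = P_in / (√3·V_L·cosφ) = 34174 / (1.732 × 460 × 0.85) = 50.5 A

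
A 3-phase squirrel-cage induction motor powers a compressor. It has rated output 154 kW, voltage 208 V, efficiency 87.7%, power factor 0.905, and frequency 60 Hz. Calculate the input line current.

P_out = 154 kW = 154000 W
P_in = P_out / η = 154000 / 0.877 = 175599 W
I_L = P_in / (√3·V_L·cosφ) = 175599 / (1.732 × 208 × 0.905) = 539 A

539 A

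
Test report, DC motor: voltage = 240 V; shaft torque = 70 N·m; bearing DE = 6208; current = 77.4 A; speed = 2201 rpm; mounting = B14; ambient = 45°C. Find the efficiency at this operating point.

86.9 %

ω = 2π × 2201/60 = 230.5 rad/s; P_out = τω = 70 × 230.5 = 16135 W
P_in = V·I = 240 × 77.4 = 18576 W
η = P_out / P_in = 16135 / 18576 = 0.869 = 86.9%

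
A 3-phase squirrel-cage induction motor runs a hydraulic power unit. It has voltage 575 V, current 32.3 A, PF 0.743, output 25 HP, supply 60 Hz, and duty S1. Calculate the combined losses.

5250 W

P_in = √3·V·I·cosφ = 1.732×575×32.3×0.743 = 23901 W
P_out = 25×746 = 18650 W
Losses = P_in − P_out = 23901 − 18650 = 5251 W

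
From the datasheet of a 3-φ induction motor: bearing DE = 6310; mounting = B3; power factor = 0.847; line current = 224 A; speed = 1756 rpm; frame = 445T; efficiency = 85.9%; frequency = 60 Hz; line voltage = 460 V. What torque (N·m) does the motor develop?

706 N·m

P_in = √3·V·I·cosφ = 1.732 × 460 × 224 × 0.847 = 151160 W
P_out = η·P_in = 0.859 × 151160 = 129846 W
n = 1756 rpm
ω = 2π×1756/60 = 183.9 rad/s
τ = P_out/ω = 129846/183.9 = 706 N·m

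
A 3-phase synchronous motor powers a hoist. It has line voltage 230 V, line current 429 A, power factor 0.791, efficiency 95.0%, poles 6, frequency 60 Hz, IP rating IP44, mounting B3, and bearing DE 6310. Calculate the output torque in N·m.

1020 N·m

P_in = √3·V·I·cosφ = 1.732 × 230 × 429 × 0.791 = 135179 W
P_out = η·P_in = 0.95 × 135179 = 128420 W
n = n_s = 120×60/6 = 1200 rpm (synchronous)
ω = 2π×1200/60 = 125.7 rad/s
τ = P_out/ω = 128420/125.7 = 1020 N·m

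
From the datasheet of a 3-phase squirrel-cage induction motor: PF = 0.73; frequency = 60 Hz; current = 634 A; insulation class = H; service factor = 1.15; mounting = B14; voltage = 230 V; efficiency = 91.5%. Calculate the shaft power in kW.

169 kW

P_in = √3·V·I·cosφ = 1.732 × 230 × 634 × 0.73 = 184369 W
P_out = η·P_in = 0.915 × 184369 = 168698 W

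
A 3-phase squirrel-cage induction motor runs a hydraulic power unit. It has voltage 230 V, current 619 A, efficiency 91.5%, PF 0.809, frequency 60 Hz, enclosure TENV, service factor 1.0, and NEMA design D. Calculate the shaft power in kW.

183 kW

P_in = √3·V·I·cosφ = 1.732 × 230 × 619 × 0.809 = 199487 W
P_out = η·P_in = 0.915 × 199487 = 182531 W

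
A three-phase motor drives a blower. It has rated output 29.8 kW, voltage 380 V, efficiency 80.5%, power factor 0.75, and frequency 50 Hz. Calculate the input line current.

P_out = 29.8 kW = 29800 W
P_in = P_out / η = 29800 / 0.805 = 37019 W
I_L = P_in / (√3·V_L·cosφ) = 37019 / (1.732 × 380 × 0.75) = 75 A

75 A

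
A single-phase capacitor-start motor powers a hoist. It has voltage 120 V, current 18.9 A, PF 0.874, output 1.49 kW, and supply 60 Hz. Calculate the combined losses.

492 W

P_in = V·I·cosφ = 120×18.9×0.874 = 1982 W
P_out = 1490 W
Losses = P_in − P_out = 1982 − 1490 = 492 W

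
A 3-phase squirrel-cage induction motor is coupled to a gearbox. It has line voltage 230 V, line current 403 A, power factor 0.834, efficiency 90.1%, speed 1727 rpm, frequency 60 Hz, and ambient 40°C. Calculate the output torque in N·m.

667 N·m

P_in = √3·V·I·cosφ = 1.732 × 230 × 403 × 0.834 = 133890 W
P_out = η·P_in = 0.901 × 133890 = 120635 W
n = 1727 rpm
ω = 2π×1727/60 = 180.9 rad/s
τ = P_out/ω = 120635/180.9 = 667 N·m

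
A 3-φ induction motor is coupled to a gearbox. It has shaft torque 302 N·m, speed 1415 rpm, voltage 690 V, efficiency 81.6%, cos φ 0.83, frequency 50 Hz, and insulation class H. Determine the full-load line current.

55.3 A

ω = 2π×1415/60 = 148.2 rad/s; P_out = τω = 302 × 148.2 = 44756 W
P_in = P_out / η = 44756 / 0.816 = 54848 W
I_L = P_in / (√3·V_L·cosφ) = 54848 / (1.732 × 690 × 0.83) = 55.3 A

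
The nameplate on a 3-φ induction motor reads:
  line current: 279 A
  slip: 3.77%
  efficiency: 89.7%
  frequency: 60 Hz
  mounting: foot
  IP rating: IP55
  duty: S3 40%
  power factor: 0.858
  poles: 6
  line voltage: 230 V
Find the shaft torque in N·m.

P_in = √3·V·I·cosφ = 1.732 × 230 × 279 × 0.858 = 95360 W
P_out = η·P_in = 0.897 × 95360 = 85538 W
n_s = 120×60/6 = 1200 rpm; n = 1200×(1−0.0377) = 1155 rpm
ω = 2π×1155/60 = 121 rad/s
τ = P_out/ω = 85538/121 = 707 N·m

707 N·m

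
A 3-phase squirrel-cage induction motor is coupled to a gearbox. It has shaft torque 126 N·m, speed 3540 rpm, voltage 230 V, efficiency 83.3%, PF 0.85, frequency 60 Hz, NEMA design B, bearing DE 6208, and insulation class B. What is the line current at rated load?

ω = 2π×3540/60 = 370.7 rad/s; P_out = τω = 126 × 370.7 = 46708 W
P_in = P_out / η = 46708 / 0.833 = 56072 W
I_L = P_in / (√3·V_L·cosφ) = 56072 / (1.732 × 230 × 0.85) = 166 A

166 A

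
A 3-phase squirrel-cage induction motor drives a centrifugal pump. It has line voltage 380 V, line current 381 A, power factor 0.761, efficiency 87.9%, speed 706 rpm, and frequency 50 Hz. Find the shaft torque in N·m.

P_in = √3·V·I·cosφ = 1.732 × 380 × 381 × 0.761 = 190828 W
P_out = η·P_in = 0.879 × 190828 = 167738 W
n = 706 rpm
ω = 2π×706/60 = 73.93 rad/s
τ = P_out/ω = 167738/73.93 = 2270 N·m

2270 N·m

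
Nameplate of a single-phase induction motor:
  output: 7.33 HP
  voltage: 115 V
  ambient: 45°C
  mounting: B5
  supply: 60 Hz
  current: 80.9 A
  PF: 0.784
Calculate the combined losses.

1830 W

P_in = V·I·cosφ = 115×80.9×0.784 = 7294 W
P_out = 7.33×746 = 5468 W
Losses = P_in − P_out = 7294 − 5468 = 1826 W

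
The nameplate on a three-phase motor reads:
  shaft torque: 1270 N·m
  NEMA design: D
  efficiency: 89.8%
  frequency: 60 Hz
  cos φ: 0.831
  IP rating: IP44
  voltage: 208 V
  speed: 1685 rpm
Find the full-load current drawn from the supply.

ω = 2π×1685/60 = 176.5 rad/s; P_out = τω = 1270 × 176.5 = 224155 W
P_in = P_out / η = 224155 / 0.898 = 249616 W
I_L = P_in / (√3·V_L·cosφ) = 249616 / (1.732 × 208 × 0.831) = 834 A

834 A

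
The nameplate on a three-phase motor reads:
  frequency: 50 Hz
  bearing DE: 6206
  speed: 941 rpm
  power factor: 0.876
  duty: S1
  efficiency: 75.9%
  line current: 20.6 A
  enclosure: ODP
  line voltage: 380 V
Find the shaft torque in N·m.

91.5 N·m

P_in = √3·V·I·cosφ = 1.732 × 380 × 20.6 × 0.876 = 11877 W
P_out = η·P_in = 0.759 × 11877 = 9015 W
n = 941 rpm
ω = 2π×941/60 = 98.54 rad/s
τ = P_out/ω = 9015/98.54 = 91.5 N·m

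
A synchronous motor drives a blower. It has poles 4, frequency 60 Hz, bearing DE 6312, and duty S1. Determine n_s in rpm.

n_s = 120f/p = 120×60/4 = 1800 rpm

1800 rpm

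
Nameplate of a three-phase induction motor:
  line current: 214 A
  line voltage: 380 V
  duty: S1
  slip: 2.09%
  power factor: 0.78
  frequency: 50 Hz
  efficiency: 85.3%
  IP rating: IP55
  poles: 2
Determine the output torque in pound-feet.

P_in = √3·V·I·cosφ = 1.732 × 380 × 214 × 0.78 = 109860 W
P_out = η·P_in = 0.853 × 109860 = 93711 W
n_s = 120×50/2 = 3000 rpm; n = 3000×(1−0.0209) = 2937 rpm
ω = 2π×2937/60 = 307.6 rad/s
τ = P_out/ω = 93711/307.6 = 304.7 N·m
In lb·ft: 304.7/1.356 = 225 lb·ft

225 lb·ft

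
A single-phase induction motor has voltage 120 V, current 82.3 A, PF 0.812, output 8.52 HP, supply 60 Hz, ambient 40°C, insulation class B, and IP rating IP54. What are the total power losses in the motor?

P_in = V·I·cosφ = 120×82.3×0.812 = 8019 W
P_out = 8.52×746 = 6356 W
Losses = P_in − P_out = 8019 − 6356 = 1663 W

1660 W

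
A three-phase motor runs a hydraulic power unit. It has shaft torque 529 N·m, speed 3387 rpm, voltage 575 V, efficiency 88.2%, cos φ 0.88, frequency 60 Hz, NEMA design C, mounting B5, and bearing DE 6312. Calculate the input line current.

ω = 2π×3387/60 = 354.7 rad/s; P_out = τω = 529 × 354.7 = 187636 W
P_in = P_out / η = 187636 / 0.882 = 212739 W
I_L = P_in / (√3·V_L·cosφ) = 212739 / (1.732 × 575 × 0.88) = 243 A

243 A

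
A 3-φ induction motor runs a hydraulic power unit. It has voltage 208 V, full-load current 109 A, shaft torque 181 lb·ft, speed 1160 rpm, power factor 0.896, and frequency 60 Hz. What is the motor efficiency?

84.7 %

τ = 181 lb·ft × 1.356 = 245.4 N·m
ω = 2π × 1160/60 = 121.5 rad/s; P_out = τω = 245.4 × 121.5 = 29816 W
P_in = √3·V_L·I_L·cosφ = 1.732 × 208 × 109 × 0.896 = 35184 W
η = P_out / P_in = 29816 / 35184 = 0.847 = 84.7%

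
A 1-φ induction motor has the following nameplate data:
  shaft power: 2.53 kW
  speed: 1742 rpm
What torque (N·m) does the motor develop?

ω = 2π × 1742/60 = 182.4 rad/s
τ = P/ω = 2530/182.4 = 13.9 N·m

13.9 N·m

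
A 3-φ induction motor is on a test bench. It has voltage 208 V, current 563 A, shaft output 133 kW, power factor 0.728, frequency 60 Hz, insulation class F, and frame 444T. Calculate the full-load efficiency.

90.1 %

P_out = 133 kW = 133000 W
P_in = √3·V_L·I_L·cosφ = 1.732 × 208 × 563 × 0.728 = 147656 W
η = P_out / P_in = 133000 / 147656 = 0.901 = 90.1%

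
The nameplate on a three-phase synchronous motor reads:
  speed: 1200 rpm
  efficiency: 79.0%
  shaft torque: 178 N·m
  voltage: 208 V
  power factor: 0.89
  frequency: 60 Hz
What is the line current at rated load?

ω = 2π×1200/60 = 125.7 rad/s; P_out = τω = 178 × 125.7 = 22375 W
P_in = P_out / η = 22375 / 0.790 = 28323 W
I_L = P_in / (√3·V_L·cosφ) = 28323 / (1.732 × 208 × 0.89) = 88.3 A

88.3 A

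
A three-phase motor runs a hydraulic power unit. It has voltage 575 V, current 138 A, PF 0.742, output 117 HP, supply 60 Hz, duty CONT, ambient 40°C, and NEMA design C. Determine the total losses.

14.7 kW

P_in = √3·V·I·cosφ = 1.732×575×138×0.742 = 101976 W
P_out = 117×746 = 87282 W
Losses = P_in − P_out = 101976 − 87282 = 14694 W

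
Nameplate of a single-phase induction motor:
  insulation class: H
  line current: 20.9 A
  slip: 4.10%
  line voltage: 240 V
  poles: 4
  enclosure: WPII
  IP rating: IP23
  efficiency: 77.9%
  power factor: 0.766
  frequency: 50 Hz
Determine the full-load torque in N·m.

P_in = V·I·cosφ = 240 × 20.9 × 0.766 = 3842 W
P_out = η·P_in = 0.779 × 3842 = 2993 W
n_s = 120×50/4 = 1500 rpm; n = 1500×(1−0.041) = 1439 rpm
ω = 2π×1439/60 = 150.7 rad/s
τ = P_out/ω = 2993/150.7 = 19.9 N·m

19.9 N·m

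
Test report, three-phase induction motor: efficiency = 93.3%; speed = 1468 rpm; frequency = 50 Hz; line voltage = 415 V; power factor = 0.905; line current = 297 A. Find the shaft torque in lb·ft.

865 lb·ft

P_in = √3·V·I·cosφ = 1.732 × 415 × 297 × 0.905 = 193197 W
P_out = η·P_in = 0.933 × 193197 = 180253 W
n = 1468 rpm
ω = 2π×1468/60 = 153.7 rad/s
τ = P_out/ω = 180253/153.7 = 1173 N·m
In lb·ft: 1173/1.356 = 865 lb·ft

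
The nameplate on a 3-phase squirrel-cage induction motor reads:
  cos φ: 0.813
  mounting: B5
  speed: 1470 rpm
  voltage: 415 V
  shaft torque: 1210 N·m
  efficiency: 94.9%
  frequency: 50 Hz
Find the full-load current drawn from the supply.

336 A

ω = 2π×1470/60 = 153.9 rad/s; P_out = τω = 1210 × 153.9 = 186219 W
P_in = P_out / η = 186219 / 0.949 = 196227 W
I_L = P_in / (√3·V_L·cosφ) = 196227 / (1.732 × 415 × 0.813) = 336 A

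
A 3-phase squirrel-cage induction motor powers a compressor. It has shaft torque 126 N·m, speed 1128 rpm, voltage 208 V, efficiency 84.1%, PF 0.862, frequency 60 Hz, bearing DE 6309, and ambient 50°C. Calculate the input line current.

57 A

ω = 2π×1128/60 = 118.1 rad/s; P_out = τω = 126 × 118.1 = 14881 W
P_in = P_out / η = 14881 / 0.841 = 17694 W
I_L = P_in / (√3·V_L·cosφ) = 17694 / (1.732 × 208 × 0.862) = 57 A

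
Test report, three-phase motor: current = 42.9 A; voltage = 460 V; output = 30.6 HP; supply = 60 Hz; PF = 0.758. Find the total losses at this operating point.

P_in = √3·V·I·cosφ = 1.732×460×42.9×0.758 = 25908 W
P_out = 30.6×746 = 22828 W
Losses = P_in − P_out = 25908 − 22828 = 3080 W

3080 W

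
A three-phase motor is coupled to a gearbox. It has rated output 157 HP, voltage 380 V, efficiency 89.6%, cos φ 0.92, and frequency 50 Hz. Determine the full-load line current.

P_out = 157 × 746 = 117122 W
P_in = P_out / η = 117122 / 0.896 = 130717 W
I_L = P_in / (√3·V_L·cosφ) = 130717 / (1.732 × 380 × 0.92) = 216 A

216 A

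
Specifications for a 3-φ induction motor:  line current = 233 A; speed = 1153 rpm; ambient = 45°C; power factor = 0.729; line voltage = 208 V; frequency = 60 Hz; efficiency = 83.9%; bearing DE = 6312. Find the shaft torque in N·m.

425 N·m

P_in = √3·V·I·cosφ = 1.732 × 208 × 233 × 0.729 = 61192 W
P_out = η·P_in = 0.839 × 61192 = 51340 W
n = 1153 rpm
ω = 2π×1153/60 = 120.7 rad/s
τ = P_out/ω = 51340/120.7 = 425 N·m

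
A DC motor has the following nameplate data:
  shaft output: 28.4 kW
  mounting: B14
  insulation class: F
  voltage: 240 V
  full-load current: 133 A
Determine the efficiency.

89.0 %

P_out = 28.4 kW = 28400 W
P_in = V·I = 240 × 133 = 31920 W
η = P_out / P_in = 28400 / 31920 = 0.890 = 89.0%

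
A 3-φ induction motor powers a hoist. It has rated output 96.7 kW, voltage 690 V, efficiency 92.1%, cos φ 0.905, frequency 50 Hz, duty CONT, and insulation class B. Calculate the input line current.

P_out = 96.7 kW = 96700 W
P_in = P_out / η = 96700 / 0.921 = 104995 W
I_L = P_in / (√3·V_L·cosφ) = 104995 / (1.732 × 690 × 0.905) = 97.1 A

97.1 A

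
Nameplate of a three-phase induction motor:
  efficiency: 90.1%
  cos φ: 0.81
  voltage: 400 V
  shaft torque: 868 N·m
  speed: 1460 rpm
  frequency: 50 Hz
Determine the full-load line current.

ω = 2π×1460/60 = 152.9 rad/s; P_out = τω = 868 × 152.9 = 132717 W
P_in = P_out / η = 132717 / 0.901 = 147300 W
I_L = P_in / (√3·V_L·cosφ) = 147300 / (1.732 × 400 × 0.81) = 262 A

262 A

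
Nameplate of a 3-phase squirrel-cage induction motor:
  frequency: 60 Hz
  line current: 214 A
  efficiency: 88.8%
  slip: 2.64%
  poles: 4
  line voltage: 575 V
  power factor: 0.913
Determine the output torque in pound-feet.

694 lb·ft

P_in = √3·V·I·cosφ = 1.732 × 575 × 214 × 0.913 = 194581 W
P_out = η·P_in = 0.888 × 194581 = 172788 W
n_s = 120×60/4 = 1800 rpm; n = 1800×(1−0.0264) = 1752 rpm
ω = 2π×1752/60 = 183.5 rad/s
τ = P_out/ω = 172788/183.5 = 941.6 N·m
In lb·ft: 941.6/1.356 = 694 lb·ft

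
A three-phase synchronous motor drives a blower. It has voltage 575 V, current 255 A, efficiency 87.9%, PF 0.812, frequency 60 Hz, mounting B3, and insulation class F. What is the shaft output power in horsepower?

P_in = √3·V·I·cosφ = 1.732 × 575 × 255 × 0.812 = 206211 W
P_out = η·P_in = 0.879 × 206211 = 181259 W
= 181259/746 = 243 HP

243 HP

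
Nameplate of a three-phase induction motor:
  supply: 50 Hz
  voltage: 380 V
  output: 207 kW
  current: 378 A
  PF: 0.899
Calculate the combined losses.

P_in = √3·V·I·cosφ = 1.732×380×378×0.899 = 223657 W
P_out = 207000 W
Losses = P_in − P_out = 223657 − 207000 = 16657 W

16.7 kW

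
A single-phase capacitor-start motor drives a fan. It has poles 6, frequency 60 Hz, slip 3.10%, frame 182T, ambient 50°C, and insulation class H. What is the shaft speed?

1163 rpm

n_s = 120f/p = 120×60/6 = 1200 rpm
n = n_s(1 − s) = 1200 × (1 − 0.031) = 1163 rpm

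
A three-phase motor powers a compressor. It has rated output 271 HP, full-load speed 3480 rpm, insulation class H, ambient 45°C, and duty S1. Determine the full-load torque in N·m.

555 N·m

P_out = 271 × 746 = 202166 W
ω = 2π × 3480/60 = 364.4 rad/s
τ = P_out/ω = 202166/364.4 = 555 N·m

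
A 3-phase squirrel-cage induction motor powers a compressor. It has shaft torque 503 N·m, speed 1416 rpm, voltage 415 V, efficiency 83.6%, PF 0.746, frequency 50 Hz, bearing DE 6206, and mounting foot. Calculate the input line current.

166 A

ω = 2π×1416/60 = 148.3 rad/s; P_out = τω = 503 × 148.3 = 74595 W
P_in = P_out / η = 74595 / 0.836 = 89228 W
I_L = P_in / (√3·V_L·cosφ) = 89228 / (1.732 × 415 × 0.746) = 166 A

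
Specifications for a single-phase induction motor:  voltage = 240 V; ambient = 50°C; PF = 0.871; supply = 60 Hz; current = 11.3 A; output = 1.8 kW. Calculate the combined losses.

P_in = V·I·cosφ = 240×11.3×0.871 = 2362 W
P_out = 1800 W
Losses = P_in − P_out = 2362 − 1800 = 562 W

562 W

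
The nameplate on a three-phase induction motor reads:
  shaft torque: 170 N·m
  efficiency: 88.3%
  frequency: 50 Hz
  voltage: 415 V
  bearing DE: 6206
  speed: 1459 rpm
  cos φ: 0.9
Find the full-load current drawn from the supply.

ω = 2π×1459/60 = 152.8 rad/s; P_out = τω = 170 × 152.8 = 25976 W
P_in = P_out / η = 25976 / 0.883 = 29418 W
I_L = P_in / (√3·V_L·cosφ) = 29418 / (1.732 × 415 × 0.9) = 45.5 A

45.5 A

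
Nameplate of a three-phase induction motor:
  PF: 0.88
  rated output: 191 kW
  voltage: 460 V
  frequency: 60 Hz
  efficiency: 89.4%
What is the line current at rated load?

305 A

P_out = 191 kW = 191000 W
P_in = P_out / η = 191000 / 0.894 = 213647 W
I_L = P_in / (√3·V_L·cosφ) = 213647 / (1.732 × 460 × 0.88) = 305 A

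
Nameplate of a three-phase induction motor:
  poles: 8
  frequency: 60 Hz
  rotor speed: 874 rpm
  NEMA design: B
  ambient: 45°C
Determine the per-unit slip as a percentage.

2.89 %

n_s = 120f/p = 120×60/8 = 900 rpm
s = (n_s − n)/n_s = (900 − 874)/900 = 0.0289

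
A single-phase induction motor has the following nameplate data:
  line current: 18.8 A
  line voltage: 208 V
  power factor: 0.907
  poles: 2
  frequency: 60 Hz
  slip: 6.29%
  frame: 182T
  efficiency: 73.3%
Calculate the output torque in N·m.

7.36 N·m

P_in = V·I·cosφ = 208 × 18.8 × 0.907 = 3547 W
P_out = η·P_in = 0.733 × 3547 = 2600 W
n_s = 120×60/2 = 3600 rpm; n = 3600×(1−0.0629) = 3374 rpm
ω = 2π×3374/60 = 353.3 rad/s
τ = P_out/ω = 2600/353.3 = 7.36 N·m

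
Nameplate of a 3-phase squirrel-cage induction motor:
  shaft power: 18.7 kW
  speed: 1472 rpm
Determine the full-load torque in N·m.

ω = 2π × 1472/60 = 154.1 rad/s
τ = P/ω = 18700/154.1 = 121 N·m

121 N·m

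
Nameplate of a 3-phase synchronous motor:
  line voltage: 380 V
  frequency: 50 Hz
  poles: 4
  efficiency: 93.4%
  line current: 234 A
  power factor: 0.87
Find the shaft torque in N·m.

P_in = √3·V·I·cosφ = 1.732 × 380 × 234 × 0.87 = 133988 W
P_out = η·P_in = 0.934 × 133988 = 125145 W
n = n_s = 120×50/4 = 1500 rpm (synchronous)
ω = 2π×1500/60 = 157.1 rad/s
τ = P_out/ω = 125145/157.1 = 797 N·m

797 N·m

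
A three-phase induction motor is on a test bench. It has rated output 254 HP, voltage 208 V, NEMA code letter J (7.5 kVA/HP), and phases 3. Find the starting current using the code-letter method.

S_LR = 7.5 × 254 = 1905 kVA
I_LR = S_LR/(√3·V_L) = 1905000/(1.732×208) = 5290 A

5290 A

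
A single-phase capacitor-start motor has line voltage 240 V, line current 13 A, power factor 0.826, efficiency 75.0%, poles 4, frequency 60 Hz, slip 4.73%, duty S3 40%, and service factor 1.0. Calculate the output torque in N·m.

P_in = V·I·cosφ = 240 × 13 × 0.826 = 2577 W
P_out = η·P_in = 0.75 × 2577 = 1933 W
n_s = 120×60/4 = 1800 rpm; n = 1800×(1−0.0473) = 1715 rpm
ω = 2π×1715/60 = 179.6 rad/s
τ = P_out/ω = 1933/179.6 = 10.8 N·m

10.8 N·m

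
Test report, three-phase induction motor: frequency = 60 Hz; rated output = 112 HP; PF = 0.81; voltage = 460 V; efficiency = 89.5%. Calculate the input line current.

P_out = 112 × 746 = 83552 W
P_in = P_out / η = 83552 / 0.895 = 93354 W
I_L = P_in / (√3·V_L·cosφ) = 93354 / (1.732 × 460 × 0.81) = 145 A

145 A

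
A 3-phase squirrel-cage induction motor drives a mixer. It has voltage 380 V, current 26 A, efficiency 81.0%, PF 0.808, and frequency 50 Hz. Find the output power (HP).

P_in = √3·V·I·cosφ = 1.732 × 380 × 26 × 0.808 = 13827 W
P_out = η·P_in = 0.81 × 13827 = 11200 W
= 11200/746 = 15 HP

15 HP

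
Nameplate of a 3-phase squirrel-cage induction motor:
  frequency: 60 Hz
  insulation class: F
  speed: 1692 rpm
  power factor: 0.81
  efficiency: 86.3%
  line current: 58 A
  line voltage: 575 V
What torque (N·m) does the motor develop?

228 N·m

P_in = √3·V·I·cosφ = 1.732 × 575 × 58 × 0.81 = 46787 W
P_out = η·P_in = 0.863 × 46787 = 40377 W
n = 1692 rpm
ω = 2π×1692/60 = 177.2 rad/s
τ = P_out/ω = 40377/177.2 = 228 N·m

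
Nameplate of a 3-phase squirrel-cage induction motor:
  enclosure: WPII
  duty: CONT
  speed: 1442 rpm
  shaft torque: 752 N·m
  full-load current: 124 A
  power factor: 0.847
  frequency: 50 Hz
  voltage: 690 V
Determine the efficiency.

ω = 2π × 1442/60 = 151 rad/s; P_out = τω = 752 × 151 = 113552 W
P_in = √3·V_L·I_L·cosφ = 1.732 × 690 × 124 × 0.847 = 125517 W
η = P_out / P_in = 113552 / 125517 = 0.905 = 90.5%

90.5 %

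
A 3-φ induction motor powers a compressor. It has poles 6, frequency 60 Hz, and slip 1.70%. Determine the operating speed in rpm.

1180 rpm

n_s = 120f/p = 120×60/6 = 1200 rpm
n = n_s(1 − s) = 1200 × (1 − 0.017) = 1180 rpm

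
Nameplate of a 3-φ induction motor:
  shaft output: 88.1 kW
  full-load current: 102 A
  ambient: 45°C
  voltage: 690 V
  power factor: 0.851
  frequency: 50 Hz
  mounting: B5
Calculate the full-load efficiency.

84.9 %

P_out = 88.1 kW = 88100 W
P_in = √3·V_L·I_L·cosφ = 1.732 × 690 × 102 × 0.851 = 103735 W
η = P_out / P_in = 88100 / 103735 = 0.849 = 84.9%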